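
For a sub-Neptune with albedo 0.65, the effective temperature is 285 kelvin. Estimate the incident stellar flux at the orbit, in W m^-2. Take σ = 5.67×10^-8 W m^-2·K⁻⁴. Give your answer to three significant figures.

From S(1−α)/4 = σT⁴: S = 4σT⁴/(1−α).
The emitted flux is σT⁴ = 374.1 W m^-2.
So S = 4×374.1/(1−0.65) = 4275 W m^-2.

4280 W m^-2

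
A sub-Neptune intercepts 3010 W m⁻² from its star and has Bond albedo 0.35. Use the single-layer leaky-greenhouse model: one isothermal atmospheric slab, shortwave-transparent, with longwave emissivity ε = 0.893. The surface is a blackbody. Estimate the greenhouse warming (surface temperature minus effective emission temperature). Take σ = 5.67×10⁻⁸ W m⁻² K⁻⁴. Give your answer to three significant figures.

The planet radiates to space at T_e = [S(1−α)/(4σ)]^(1/4) = 304.8 K.
Surface balance with a leaky layer gives σT_s⁴ = σT_e⁴·2/(2−ε), so T_s = T_e·[2/(2−0.893)]^(1/4) = 353.3 K.
The atmosphere warms the surface by 48.57 K.

48.6 K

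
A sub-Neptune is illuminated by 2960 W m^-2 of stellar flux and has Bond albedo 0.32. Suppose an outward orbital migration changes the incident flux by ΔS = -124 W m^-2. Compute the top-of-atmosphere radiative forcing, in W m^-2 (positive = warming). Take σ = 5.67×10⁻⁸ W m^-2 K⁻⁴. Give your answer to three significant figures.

-21.1 W m^-2

TOA radiative forcing: ΔF = (1−α)ΔS/4 = 0.68·(-124)/4 = -21.08 W m^-2.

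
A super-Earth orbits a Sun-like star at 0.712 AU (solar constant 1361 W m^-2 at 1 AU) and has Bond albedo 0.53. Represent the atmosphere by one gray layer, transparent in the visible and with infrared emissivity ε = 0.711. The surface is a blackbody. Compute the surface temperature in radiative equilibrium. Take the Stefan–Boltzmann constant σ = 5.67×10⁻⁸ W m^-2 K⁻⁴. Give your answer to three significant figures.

305 K

Irradiance scales as 1/d², so S = 1361 W m^-2 × (1/0.712)² = 2685 W m^-2.
The planet radiates to space at T_e = [S(1−α)/(4σ)]^(1/4) = 273.1 K.
For a single slab of emissivity ε, T_s⁴ = 2T_e⁴/(2−ε); thus T_s = 273.1·(1.552)^(1/4) = 304.8 K.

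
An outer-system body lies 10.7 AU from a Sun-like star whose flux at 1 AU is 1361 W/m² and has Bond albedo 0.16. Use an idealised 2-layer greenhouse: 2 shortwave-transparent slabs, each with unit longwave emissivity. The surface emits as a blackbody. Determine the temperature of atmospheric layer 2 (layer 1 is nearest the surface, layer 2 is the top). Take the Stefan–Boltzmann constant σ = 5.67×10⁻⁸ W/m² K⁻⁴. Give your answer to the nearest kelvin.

81 K

By the inverse-square law, S = 1361/10.7² = 11.89 W/m².
OLR = S(1−α)/4 = 2.496 W/m²; the top layer radiates at T_e = 81.46 K.
In the N-layer model, layer k (counted from the surface) has T_k = (N+1−k)^(1/4)·T_e.
With k = 2: T_2 = (2+1−2)^¼·81.46 K = 81.46 K.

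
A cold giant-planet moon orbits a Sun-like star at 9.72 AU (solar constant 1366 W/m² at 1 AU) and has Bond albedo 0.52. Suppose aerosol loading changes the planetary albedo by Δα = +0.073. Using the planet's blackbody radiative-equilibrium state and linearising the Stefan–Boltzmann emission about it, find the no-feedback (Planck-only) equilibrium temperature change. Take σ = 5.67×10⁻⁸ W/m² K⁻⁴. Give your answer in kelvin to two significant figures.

-2.8 K

By the inverse-square law, S = 1366/9.72² = 14.46 W/m².
Reference equilibrium: T_e = [S(1−α)/(4σ)]^(1/4) = 74.38 K.
ΔF = −(S/4)Δα = −(14.46/4)×(+0.073) = -0.2639 W/m².
Linearising σT⁴ gives d(σT⁴)/dT = 4σT_e³ = 0.09331 W/m² per K.
So ΔT₀ = -0.2639/0.09331 = -2.83 K.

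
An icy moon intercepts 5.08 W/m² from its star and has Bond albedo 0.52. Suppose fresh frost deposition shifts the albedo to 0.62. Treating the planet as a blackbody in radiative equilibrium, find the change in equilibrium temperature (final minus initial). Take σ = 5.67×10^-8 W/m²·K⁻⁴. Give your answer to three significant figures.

Initial: T₁ = [S(1−0.52)/(4σ)]^(1/4) = 57.26 K.
With α = 0.62, T₂ = 54.01 K.
ΔT = T₂ − T₁ = -3.249 K.

-3.25 K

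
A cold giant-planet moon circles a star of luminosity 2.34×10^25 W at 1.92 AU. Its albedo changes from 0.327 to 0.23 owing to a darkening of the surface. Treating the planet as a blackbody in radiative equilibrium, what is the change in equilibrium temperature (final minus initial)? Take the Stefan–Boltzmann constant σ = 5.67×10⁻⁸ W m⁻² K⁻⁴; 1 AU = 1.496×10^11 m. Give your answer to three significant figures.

Orbital distance: d = 1.92 AU = 2.872×10^11 m.
Spreading L over a sphere of radius d: S = 2.34×10^25/(4π·2.87×10^11²) = 22.57 W m⁻².
Before: T₁ = [22.57·0.673/(4σ)]^(1/4) = 90.46 K.
After:  T₂ = [22.57·0.77/(4σ)]^(1/4) = 93.56 K.
Change: 93.56 − 90.46 = 3.097 K.

3.10 K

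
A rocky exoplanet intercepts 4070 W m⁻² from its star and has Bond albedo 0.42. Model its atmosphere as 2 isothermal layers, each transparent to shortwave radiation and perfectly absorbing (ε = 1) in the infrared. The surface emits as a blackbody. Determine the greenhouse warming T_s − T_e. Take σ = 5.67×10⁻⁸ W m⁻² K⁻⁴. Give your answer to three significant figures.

Top-of-atmosphere balance: σT_e⁴ = S(1−α)/4 = 590.2 W m⁻² → T_e = 319.4 K.
T_s = (N+1)^(1/4)·T_e = 420.4 K.
Warming: T_s − T_e = 101.0 K.

101 K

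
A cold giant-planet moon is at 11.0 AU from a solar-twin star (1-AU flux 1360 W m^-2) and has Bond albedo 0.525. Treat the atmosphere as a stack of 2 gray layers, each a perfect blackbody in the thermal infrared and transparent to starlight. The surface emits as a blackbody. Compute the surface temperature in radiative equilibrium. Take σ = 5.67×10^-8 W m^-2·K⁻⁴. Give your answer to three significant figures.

91.7 K

Flux at the orbit: S = 1360/(11.0)² = 11.24 W m^-2.
OLR = S(1−α)/4 = 1.335 W m^-2; the top layer radiates at T_e = 69.65 K.
Layer-by-layer balance gives σT_s⁴ = (N+1)σT_e⁴, so T_s = 3^¼·69.65 = 91.67 K.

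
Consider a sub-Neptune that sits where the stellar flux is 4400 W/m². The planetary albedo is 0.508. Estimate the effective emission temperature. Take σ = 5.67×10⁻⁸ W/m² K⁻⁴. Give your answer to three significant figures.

The planet absorbs (1−α)S over its disc πR² and re-emits over 4πR², so the mean absorbed flux is (1−0.508)·4400/4 = 541.2 W/m².
Set σT⁴ = 541.2 → T = (541.2/σ)^(1/4) = 312.6 K.

313 K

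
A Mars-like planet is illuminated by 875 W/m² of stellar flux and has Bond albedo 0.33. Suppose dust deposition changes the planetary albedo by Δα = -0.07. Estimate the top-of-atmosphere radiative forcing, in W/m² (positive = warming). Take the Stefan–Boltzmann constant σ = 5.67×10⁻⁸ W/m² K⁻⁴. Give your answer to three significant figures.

TOA radiative forcing: ΔF = −S·Δα/4 = −875.0·(-0.07)/4 = 15.31 W/m².

15.3 W/m²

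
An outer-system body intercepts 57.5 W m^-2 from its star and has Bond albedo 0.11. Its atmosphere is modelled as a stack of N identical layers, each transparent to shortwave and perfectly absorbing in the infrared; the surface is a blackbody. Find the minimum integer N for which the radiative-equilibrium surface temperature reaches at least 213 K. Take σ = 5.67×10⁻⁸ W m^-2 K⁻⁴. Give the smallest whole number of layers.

9

The effective emission temperature is T_e = [S(1−α)/(4σ)]^¼ = 122.6 K.
Since T_s⁴ = (N+1)T_e⁴, we need N ≥ (T_s/T_e)⁴ − 1 = 8.122.
So N ≥ 8.122; the smallest integer is N = 9.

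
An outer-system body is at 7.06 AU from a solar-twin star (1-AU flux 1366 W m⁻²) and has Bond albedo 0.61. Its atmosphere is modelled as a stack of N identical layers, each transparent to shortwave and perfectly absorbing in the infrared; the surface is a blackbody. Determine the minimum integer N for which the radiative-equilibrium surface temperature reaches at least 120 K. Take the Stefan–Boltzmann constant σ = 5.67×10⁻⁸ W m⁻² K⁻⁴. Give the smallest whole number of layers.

4

By the inverse-square law, S = 1366/7.06² = 27.41 W m⁻².
Top-of-atmosphere balance: σT_e⁴ = S(1−α)/4 = 2.672 W m⁻² → T_e = 82.85 K.
Since T_s⁴ = (N+1)T_e⁴, we need N ≥ (T_s/T_e)⁴ − 1 = 3.400.
The minimum whole number is N = 4.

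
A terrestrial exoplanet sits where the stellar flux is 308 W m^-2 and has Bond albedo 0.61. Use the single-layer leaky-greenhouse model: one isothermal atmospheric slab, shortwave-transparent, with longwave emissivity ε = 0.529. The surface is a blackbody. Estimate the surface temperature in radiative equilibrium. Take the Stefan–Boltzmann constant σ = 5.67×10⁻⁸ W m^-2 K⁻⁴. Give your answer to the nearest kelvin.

164 kelvin

At the top of the atmosphere, σT_e⁴ = S(1−α)/4 = 30.03 W m^-2, giving T_e = 151.7 K.
Surface balance with a leaky layer gives σT_s⁴ = σT_e⁴·2/(2−ε), so T_s = T_e·[2/(2−0.529)]^(1/4) = 163.8 K.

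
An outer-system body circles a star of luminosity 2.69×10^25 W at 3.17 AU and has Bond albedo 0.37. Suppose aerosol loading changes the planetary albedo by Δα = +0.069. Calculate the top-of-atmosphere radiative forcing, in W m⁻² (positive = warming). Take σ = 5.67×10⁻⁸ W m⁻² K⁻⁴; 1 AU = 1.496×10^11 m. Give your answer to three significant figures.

d = 3.17 × 1.496×10^11 m = 4.742×10^11 m.
S = L/(4πd²) = 9.518 W m⁻².
ΔF = −(S/4)Δα = −(9.518/4)×(+0.069) = -0.1642 W m⁻².

-0.164 W m⁻²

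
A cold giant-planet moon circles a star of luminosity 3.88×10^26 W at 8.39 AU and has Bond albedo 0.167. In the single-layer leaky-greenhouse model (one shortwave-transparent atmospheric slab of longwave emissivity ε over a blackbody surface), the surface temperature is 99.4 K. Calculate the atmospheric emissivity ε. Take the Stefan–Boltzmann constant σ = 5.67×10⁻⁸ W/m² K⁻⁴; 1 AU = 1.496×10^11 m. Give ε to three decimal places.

0.525

Orbital distance: d = 8.39 AU = 1.255×10^12 m.
S = L/(4πd²) = 19.60 W/m².
Effective temperature: T_e = [S(1−α)/(4σ)]^(1/4) = 92.11 K.
Since (2−ε)/2 = (T_e/T_s)⁴ = 0.7374, ε = 0.5252.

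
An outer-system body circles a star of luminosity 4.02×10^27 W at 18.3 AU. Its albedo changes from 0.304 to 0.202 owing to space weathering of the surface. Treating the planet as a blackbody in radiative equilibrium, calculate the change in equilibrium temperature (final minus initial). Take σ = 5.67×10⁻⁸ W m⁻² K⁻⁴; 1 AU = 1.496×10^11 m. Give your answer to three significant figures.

3.72 K

Orbital distance: d = 18.3 AU = 2.738×10^12 m.
S = L/(4πd²) = 42.68 W m⁻².
Initial: T₁ = [S(1−0.304)/(4σ)]^(1/4) = 107.0 K.
After:  T₂ = [42.68·0.798/(4σ)]^(1/4) = 110.7 K.
ΔT = T₂ − T₁ = 3.721 K.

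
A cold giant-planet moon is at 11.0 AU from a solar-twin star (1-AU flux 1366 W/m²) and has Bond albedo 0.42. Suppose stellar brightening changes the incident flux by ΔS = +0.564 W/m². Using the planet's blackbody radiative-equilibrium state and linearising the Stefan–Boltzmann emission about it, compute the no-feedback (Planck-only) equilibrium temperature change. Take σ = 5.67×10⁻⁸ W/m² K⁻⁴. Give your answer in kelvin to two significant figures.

0.92 K

By the inverse-square law, S = 1366/11.0² = 11.29 W/m².
Reference equilibrium: T_e = [S(1−α)/(4σ)]^(1/4) = 73.30 K.
TOA radiative forcing: ΔF = (1−α)ΔS/4 = 0.58·(+0.564)/4 = 0.08178 W/m².
The Planck feedback parameter is 4σT_e³ = 0.08933 W/m²/K.
So ΔT₀ = 0.08178/0.08933 = 0.916 K.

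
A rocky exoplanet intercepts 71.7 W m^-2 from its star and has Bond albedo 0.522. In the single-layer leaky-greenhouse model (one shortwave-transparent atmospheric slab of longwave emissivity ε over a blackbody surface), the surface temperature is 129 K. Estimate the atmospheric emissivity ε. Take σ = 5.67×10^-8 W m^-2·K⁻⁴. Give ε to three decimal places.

First, T_e = [71.70·(1−0.522)/(4σ)]^(1/4) = 110.9 K.
T_s⁴ = T_e⁴·2/(2−ε) → ε = 2 − 2(T_e/T_s)⁴ = 2 − 2·(110.9/129)⁴ = 0.9086.

0.909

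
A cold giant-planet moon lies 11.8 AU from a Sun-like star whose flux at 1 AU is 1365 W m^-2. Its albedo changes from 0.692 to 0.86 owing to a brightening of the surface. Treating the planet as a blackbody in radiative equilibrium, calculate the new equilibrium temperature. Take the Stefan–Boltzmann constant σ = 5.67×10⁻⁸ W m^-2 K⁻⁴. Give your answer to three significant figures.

49.6 kelvin

By the inverse-square law, S = 1365/11.8² = 9.803 W m^-2.
T₂ = [S(1−α₂)/(4σ)]^(1/4) = [9.803·0.14/(4σ)]^(1/4) = 49.60 K.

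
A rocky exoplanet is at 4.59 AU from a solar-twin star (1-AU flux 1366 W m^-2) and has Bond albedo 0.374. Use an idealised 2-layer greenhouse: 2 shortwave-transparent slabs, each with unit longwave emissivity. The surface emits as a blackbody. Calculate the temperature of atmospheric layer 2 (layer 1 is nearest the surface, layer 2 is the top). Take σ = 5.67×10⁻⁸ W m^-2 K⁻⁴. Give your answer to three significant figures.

Flux at the orbit: S = 1366/(4.59)² = 64.84 W m^-2.
Top-of-atmosphere balance: σT_e⁴ = S(1−α)/4 = 10.15 W m^-2 → T_e = 115.7 K.
In the N-layer model, layer k (counted from the surface) has T_k = (N+1−k)^(1/4)·T_e.
T_2 = (1)^(1/4)·115.7 = 115.7 K.

116 K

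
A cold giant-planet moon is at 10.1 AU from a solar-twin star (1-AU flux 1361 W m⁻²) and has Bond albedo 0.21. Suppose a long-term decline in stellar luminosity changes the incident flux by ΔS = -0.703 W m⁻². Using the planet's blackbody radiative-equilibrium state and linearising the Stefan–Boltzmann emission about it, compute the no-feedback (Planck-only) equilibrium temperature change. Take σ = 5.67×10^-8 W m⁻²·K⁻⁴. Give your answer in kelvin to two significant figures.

-1.1 K

Flux at the orbit: S = 1361/(10.1)² = 13.34 W m⁻².
Unperturbed T_e = [13.34·(1−0.21)/(4σ)]^¼ = 82.57 K.
TOA radiative forcing: ΔF = (1−α)ΔS/4 = 0.79·(-0.703)/4 = -0.1388 W m⁻².
The Planck feedback parameter is 4σT_e³ = 0.1277 W m⁻²/K.
Hence the no-feedback warming is ΔF/(4σT_e³) = -1.09 K.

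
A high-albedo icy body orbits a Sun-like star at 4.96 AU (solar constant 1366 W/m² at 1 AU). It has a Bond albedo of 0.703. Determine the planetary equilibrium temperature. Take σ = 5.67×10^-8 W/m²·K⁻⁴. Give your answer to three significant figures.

92.3 K

By the inverse-square law, S = 1366/4.96² = 55.52 W/m².
The planet absorbs (1−α)S over its disc πR² and re-emits over 4πR², so the mean absorbed flux is (1−0.703)·55.52/4 = 4.123 W/m².
Set σT⁴ = 4.123 → T = (4.123/σ)^(1/4) = 92.34 K.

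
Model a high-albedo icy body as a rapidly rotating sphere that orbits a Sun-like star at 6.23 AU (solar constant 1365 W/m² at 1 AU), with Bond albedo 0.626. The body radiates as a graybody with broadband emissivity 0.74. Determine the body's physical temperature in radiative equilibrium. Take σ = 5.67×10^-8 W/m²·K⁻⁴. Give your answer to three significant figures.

Flux at the orbit: S = 1365/(6.23)² = 35.17 W/m².
Averaging over the sphere, the absorbed flux is S(1−α)/4 = 3.288 W/m².
Equating to εσT⁴ with ε = 0.74: T = (3.288/0.74σ)^(1/4) = 94.09 K.

94.1 K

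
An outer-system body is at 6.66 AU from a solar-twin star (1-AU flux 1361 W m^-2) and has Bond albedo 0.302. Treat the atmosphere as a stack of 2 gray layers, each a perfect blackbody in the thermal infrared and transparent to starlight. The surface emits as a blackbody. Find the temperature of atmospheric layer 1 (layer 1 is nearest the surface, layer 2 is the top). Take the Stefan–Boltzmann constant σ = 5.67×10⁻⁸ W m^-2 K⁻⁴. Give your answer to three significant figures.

By the inverse-square law, S = 1361/6.66² = 30.68 W m^-2.
The effective emission temperature is T_e = [S(1−α)/(4σ)]^¼ = 98.58 K.
The net upward flux σT_e⁴ is constant between every pair of levels, so T_k⁴ = (N+1−k)T_e⁴.
T_1 = (2)^(1/4)·98.58 = 117.2 K.

117 K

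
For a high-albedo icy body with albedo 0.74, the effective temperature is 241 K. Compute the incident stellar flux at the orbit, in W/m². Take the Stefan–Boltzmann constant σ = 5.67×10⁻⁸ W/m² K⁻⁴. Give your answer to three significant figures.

Invert the energy balance for S: S = 4σT⁴/(1−α).
The emitted flux is σT⁴ = 191.3 W/m².
S = 4·191.3/0.26 = 2943 W/m².

2940 W/m²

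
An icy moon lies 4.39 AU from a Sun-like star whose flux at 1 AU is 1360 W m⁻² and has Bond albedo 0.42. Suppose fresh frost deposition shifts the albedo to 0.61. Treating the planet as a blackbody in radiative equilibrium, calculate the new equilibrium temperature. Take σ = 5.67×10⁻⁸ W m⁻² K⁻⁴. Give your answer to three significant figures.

Irradiance scales as 1/d², so S = 1360 W m⁻² × (1/4.39)² = 70.57 W m⁻².
New equilibrium: T₂ = [(1−0.61)·70.57/(4σ)]^(1/4) = 105.0 K.

105 kelvin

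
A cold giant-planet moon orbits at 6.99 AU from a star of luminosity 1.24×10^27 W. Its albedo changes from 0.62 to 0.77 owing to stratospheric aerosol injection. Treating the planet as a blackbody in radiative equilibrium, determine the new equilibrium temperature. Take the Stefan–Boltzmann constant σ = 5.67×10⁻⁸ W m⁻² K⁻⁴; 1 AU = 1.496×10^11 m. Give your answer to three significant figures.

d = 6.99 × 1.496×10^11 m = 1.046×10^12 m.
Spreading L over a sphere of radius d: S = 1.24×10^27/(4π·1.05×10^12²) = 90.24 W m⁻².
New equilibrium: T₂ = [(1−0.77)·90.24/(4σ)]^(1/4) = 97.81 K.

97.8 kelvin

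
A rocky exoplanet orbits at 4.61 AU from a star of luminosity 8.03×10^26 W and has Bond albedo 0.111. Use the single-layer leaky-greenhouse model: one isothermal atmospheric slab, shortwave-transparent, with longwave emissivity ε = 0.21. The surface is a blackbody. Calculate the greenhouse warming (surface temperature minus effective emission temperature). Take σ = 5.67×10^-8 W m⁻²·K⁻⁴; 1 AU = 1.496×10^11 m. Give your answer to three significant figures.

4.26 K

Orbital distance: d = 4.61 AU = 6.897×10^11 m.
S = L/(4πd²) = 134.4 W m⁻².
The planet radiates to space at T_e = [S(1−α)/(4σ)]^(1/4) = 151.5 K.
For a single slab of emissivity ε, T_s⁴ = 2T_e⁴/(2−ε); thus T_s = 151.5·(1.117)^(1/4) = 155.7 K.
T_s − T_e = 155.7 − 151.5 = 4.260 K.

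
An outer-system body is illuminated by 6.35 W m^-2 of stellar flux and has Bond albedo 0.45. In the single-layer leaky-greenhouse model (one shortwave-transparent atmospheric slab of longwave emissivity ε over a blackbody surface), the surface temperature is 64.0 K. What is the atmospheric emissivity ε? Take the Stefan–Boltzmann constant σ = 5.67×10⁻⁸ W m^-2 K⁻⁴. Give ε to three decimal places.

0.164

TOA balance gives T_e = 62.64 K.
T_s⁴ = T_e⁴·2/(2−ε) → ε = 2 − 2(T_e/T_s)⁴ = 2 − 2·(62.64/64.0)⁴ = 0.1643.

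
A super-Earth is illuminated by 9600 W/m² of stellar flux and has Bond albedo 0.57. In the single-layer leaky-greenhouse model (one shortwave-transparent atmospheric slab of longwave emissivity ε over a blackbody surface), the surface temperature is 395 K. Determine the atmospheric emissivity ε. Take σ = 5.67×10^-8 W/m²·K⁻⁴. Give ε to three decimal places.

Effective temperature: T_e = [S(1−α)/(4σ)]^(1/4) = 367.3 K.
T_s⁴ = T_e⁴·2/(2−ε) → ε = 2 − 2(T_e/T_s)⁴ = 2 − 2·(367.3/395)⁴ = 0.5047.

0.505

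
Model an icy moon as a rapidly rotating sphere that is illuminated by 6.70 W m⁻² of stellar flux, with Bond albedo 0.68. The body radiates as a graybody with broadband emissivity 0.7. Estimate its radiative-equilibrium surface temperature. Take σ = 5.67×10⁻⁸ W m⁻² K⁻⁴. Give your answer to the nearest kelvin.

Averaging over the sphere, the absorbed flux is S(1−α)/4 = 0.5360 W m⁻².
Equating to εσT⁴ with ε = 0.7: T = (0.5360/0.7σ)^(1/4) = 60.62 K.

61 K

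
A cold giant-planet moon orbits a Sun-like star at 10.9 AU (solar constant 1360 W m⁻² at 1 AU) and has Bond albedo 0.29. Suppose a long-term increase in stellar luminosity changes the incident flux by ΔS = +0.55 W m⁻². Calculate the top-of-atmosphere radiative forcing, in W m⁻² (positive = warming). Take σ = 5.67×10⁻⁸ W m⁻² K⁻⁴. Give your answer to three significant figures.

0.0976 W m⁻²

By the inverse-square law, S = 1360/10.9² = 11.45 W m⁻².
ΔF = Δ[S(1−α)]/4 = (1−0.29)·+0.55/4 = 0.09763 W m⁻².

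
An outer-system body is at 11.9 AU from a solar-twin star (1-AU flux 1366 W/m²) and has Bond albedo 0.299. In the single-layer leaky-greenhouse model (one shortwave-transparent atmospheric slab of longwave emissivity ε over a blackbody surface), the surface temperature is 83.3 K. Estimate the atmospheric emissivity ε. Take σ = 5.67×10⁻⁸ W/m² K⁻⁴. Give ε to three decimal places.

0.762

By the inverse-square law, S = 1366/11.9² = 9.646 W/m².
First, T_e = [9.646·(1−0.299)/(4σ)]^(1/4) = 73.89 K.
T_s⁴ = T_e⁴·2/(2−ε) → ε = 2 − 2(T_e/T_s)⁴ = 2 − 2·(73.89/83.3)⁴ = 0.7615.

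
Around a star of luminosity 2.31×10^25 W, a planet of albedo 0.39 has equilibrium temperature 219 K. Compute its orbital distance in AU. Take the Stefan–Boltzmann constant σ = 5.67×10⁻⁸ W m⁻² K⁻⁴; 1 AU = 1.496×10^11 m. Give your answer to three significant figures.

0.310 AU

Required flux: S = 4σT⁴/(1−α) = 855.2 W m⁻².
From L = 4πd²S, d = √(2.31×10^25/(4π·855.2)) = 4.636×10^10 m = 0.3099 AU.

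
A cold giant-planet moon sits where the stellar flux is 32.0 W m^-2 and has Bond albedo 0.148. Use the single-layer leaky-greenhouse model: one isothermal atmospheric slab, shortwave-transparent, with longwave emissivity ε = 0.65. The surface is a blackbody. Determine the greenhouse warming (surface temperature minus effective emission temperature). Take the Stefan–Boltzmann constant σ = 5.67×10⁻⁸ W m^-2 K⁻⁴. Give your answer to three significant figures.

At the top of the atmosphere, σT_e⁴ = S(1−α)/4 = 6.816 W m^-2, giving T_e = 104.7 K.
Surface balance with a leaky layer gives σT_s⁴ = σT_e⁴·2/(2−ε), so T_s = T_e·[2/(2−0.65)]^(1/4) = 115.5 K.
Greenhouse warming: T_s − T_e = 10.81 K.

10.8 kelvin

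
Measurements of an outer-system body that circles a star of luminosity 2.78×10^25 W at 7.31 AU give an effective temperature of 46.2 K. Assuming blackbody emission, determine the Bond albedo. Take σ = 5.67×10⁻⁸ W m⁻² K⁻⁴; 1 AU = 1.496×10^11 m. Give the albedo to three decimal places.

0.441

Orbital distance: d = 7.31 AU = 1.094×10^12 m.
S = L/(4πd²) = 1.850 W m⁻².
Energy balance: S(1−α)/4 = σT⁴, so 1−α = 4σT⁴/S.
σT⁴ = 0.2583 W m⁻², so 4σT⁴ = 1.033 W m⁻².
1−α = 1.033/1.850 = 0.5586, so α = 0.4414.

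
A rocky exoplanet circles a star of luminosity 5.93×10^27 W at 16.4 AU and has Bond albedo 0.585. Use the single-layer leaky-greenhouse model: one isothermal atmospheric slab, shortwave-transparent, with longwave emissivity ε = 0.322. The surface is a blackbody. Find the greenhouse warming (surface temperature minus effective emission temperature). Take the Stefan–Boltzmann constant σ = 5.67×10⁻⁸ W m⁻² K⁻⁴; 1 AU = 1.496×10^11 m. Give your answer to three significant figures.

Orbital distance: d = 16.4 AU = 2.453×10^12 m.
Flux at the orbit: S = L/(4πd²) = 5.93×10^27/(4π·(2.45×10^12)²) = 78.40 W m⁻².
The planet radiates to space at T_e = [S(1−α)/(4σ)]^(1/4) = 109.4 K.
The surface balance (absorbed SW + ε·downward IR = σT_s⁴) with T_a⁴ = T_s⁴/2 reduces to T_s = T_e·[2/(2−ε)]^¼ = 114.3 K.
The atmosphere warms the surface by 4.910 K.

4.91 kelvin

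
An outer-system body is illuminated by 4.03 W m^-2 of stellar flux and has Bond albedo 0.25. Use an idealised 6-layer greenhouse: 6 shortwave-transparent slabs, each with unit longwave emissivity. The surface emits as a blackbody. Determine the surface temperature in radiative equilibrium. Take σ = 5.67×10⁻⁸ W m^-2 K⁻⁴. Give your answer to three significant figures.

98.3 kelvin

Top-of-atmosphere balance: σT_e⁴ = S(1−α)/4 = 0.7556 W m^-2 → T_e = 60.42 K.
With N = 6 opaque layers, T_s = (N+1)^(1/4)·T_e = 7^(1/4)·60.42 = 98.28 K.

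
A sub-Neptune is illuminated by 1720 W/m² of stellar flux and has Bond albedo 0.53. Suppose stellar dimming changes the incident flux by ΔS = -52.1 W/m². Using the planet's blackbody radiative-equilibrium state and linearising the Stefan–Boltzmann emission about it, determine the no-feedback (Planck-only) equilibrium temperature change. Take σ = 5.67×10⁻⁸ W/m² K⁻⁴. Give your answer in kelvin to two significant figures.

-1.9 K

The baseline emission temperature is T_e = 244.3 K.
TOA radiative forcing: ΔF = (1−α)ΔS/4 = 0.47·(-52.1)/4 = -6.122 W/m².
The Planck feedback parameter is 4σT_e³ = 3.308 W/m²/K.
Hence the no-feedback warming is ΔF/(4σT_e³) = -1.85 K.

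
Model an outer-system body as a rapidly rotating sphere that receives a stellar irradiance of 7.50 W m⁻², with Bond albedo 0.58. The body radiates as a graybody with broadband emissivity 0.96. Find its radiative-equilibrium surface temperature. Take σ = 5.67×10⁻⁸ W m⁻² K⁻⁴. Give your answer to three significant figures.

61.7 kelvin

Absorbed flux (global mean): S(1−α)/4 = 7.500·0.42/4 = 0.7875 W m⁻².
Radiative balance εσT⁴ = 0.7875 gives T = [0.7875/(0.96·σ)]^(1/4) = 61.67 K.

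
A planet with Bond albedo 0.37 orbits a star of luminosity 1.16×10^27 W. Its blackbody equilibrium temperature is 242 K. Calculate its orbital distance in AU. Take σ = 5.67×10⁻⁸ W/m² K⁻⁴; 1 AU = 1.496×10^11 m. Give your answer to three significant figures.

1.83 AU

Energy balance gives S = 4σT⁴/(1−α) = 1235 W/m².
From L = 4πd²S, d = √(1.16×10^27/(4π·1235)) = 2.734×10^11 m = 1.828 AU.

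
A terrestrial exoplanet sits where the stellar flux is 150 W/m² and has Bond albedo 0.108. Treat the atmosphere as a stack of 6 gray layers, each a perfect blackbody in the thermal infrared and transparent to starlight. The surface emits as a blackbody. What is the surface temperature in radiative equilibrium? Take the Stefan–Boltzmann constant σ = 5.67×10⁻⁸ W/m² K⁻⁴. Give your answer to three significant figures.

253 kelvin

The effective emission temperature is T_e = [S(1−α)/(4σ)]^¼ = 155.8 K.
Layer-by-layer balance gives σT_s⁴ = (N+1)σT_e⁴, so T_s = 7^¼·155.8 = 253.5 K.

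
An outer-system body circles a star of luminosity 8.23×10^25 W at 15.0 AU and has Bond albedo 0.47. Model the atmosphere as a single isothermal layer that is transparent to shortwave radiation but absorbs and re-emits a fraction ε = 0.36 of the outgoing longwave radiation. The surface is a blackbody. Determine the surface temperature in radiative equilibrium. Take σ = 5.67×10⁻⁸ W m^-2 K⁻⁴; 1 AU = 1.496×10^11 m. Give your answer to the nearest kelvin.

44 K

d = 15.0 × 1.496×10^11 m = 2.244×10^12 m.
Flux at the orbit: S = L/(4πd²) = 8.23×10^25/(4π·(2.24×10^12)²) = 1.301 W m^-2.
At the top of the atmosphere, σT_e⁴ = S(1−α)/4 = 0.1723 W m^-2, giving T_e = 41.75 K.
For a single slab of emissivity ε, T_s⁴ = 2T_e⁴/(2−ε); thus T_s = 41.75·(1.22)^(1/4) = 43.88 K.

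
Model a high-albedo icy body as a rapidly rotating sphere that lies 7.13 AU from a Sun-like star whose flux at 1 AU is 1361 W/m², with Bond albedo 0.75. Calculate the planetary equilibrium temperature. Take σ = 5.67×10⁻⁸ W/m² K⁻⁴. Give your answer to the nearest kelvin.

Irradiance scales as 1/d², so S = 1361 W/m² × (1/7.13)² = 26.77 W/m².
Averaging over the sphere, the absorbed flux is S(1−α)/4 = 1.673 W/m².
Set σT⁴ = 1.673 → T = (1.673/σ)^(1/4) = 73.70 K.

74 K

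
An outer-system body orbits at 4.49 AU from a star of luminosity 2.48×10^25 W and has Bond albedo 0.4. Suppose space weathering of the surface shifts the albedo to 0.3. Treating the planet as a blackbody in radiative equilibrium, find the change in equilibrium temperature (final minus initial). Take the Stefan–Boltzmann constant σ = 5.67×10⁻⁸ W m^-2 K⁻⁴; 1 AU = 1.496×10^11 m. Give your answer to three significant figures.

2.29 kelvin

Orbital distance: d = 4.49 AU = 6.717×10^11 m.
S = L/(4πd²) = 4.374 W m^-2.
Before: T₁ = [4.374·0.6/(4σ)]^(1/4) = 58.32 K.
After:  T₂ = [4.374·0.7/(4σ)]^(1/4) = 60.62 K.
ΔT = T₂ − T₁ = 2.292 K.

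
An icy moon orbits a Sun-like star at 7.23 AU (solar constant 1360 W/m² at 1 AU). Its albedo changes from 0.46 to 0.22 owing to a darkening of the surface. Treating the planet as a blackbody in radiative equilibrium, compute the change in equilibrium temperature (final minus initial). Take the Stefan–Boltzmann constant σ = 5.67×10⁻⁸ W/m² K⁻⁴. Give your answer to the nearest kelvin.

Flux at the orbit: S = 1360/(7.23)² = 26.02 W/m².
With α = 0.46, T₁ = 88.72 K.
With α = 0.22, T₂ = 97.26 K.
Change: 97.26 − 88.72 = 8.542 K.

9 kelvin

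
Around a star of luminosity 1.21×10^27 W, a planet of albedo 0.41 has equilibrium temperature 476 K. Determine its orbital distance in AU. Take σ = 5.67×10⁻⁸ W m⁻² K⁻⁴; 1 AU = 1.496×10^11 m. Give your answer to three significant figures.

0.467 AU

The flux needed for this T is 4σT⁴/(1−0.41) = 19730 W m⁻².
S = L/(4πd²) → d = √(L/4πS) = √(1.21×10^27/(4π·19730)) = 6.985×10^10 m = 0.4669 AU.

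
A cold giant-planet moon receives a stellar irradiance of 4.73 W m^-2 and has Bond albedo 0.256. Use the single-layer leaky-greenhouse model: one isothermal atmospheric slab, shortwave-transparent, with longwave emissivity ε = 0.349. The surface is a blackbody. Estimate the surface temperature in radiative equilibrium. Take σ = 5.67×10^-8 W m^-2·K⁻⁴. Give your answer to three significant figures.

The planet radiates to space at T_e = [S(1−α)/(4σ)]^(1/4) = 62.76 K.
For a single slab of emissivity ε, T_s⁴ = 2T_e⁴/(2−ε); thus T_s = 62.76·(1.211)^(1/4) = 65.84 K.

65.8 K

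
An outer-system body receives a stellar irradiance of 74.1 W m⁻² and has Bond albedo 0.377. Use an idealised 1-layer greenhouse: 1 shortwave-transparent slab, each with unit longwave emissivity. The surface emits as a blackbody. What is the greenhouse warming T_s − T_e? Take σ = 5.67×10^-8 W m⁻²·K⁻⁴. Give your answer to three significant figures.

The effective emission temperature is T_e = [S(1−α)/(4σ)]^¼ = 119.4 K.
T_s = (N+1)^(1/4)·T_e = 142.0 K.
Warming: T_s − T_e = 22.60 K.

22.6 K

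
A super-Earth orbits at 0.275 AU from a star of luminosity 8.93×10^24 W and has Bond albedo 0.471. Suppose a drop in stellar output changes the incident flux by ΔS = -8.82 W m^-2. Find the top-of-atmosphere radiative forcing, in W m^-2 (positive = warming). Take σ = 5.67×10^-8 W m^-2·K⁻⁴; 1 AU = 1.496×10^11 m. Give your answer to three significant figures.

Orbital distance: d = 0.275 AU = 4.114×10^10 m.
Spreading L over a sphere of radius d: S = 8.93×10^24/(4π·4.11×10^10²) = 419.9 W m^-2.
Only a fraction (1−α) is absorbed and it's spread over 4πR², so ΔF = (1−α)ΔS/4 = -1.166 W m^-2.

-1.17 W m^-2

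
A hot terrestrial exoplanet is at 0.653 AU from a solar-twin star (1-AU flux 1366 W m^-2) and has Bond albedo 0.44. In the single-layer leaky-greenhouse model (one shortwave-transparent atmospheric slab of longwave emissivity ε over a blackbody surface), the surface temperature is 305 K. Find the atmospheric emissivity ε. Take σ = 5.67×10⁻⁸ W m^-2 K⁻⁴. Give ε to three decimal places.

Flux at the orbit: S = 1366/(0.653)² = 3203 W m^-2.
Effective temperature: T_e = [S(1−α)/(4σ)]^(1/4) = 298.2 K.
Inverting T_s⁴ = 2T_e⁴/(2−ε): (T_e/T_s)⁴ = 0.9141, so ε = 2(1 − 0.9141) = 0.1719.

0.172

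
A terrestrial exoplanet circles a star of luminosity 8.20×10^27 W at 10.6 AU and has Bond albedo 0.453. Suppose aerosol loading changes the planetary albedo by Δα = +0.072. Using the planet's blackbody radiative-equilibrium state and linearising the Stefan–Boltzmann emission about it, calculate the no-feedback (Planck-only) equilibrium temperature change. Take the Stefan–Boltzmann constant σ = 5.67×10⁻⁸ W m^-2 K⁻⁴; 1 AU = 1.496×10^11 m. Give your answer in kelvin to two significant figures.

-5.2 K

d = 10.6 × 1.496×10^11 m = 1.586×10^12 m.
Spreading L over a sphere of radius d: S = 8.20×10^27/(4π·1.59×10^12²) = 259.5 W m^-2.
Reference equilibrium: T_e = [S(1−α)/(4σ)]^(1/4) = 158.2 K.
TOA radiative forcing: ΔF = −S·Δα/4 = −259.5·(+0.072)/4 = -4.671 W m^-2.
Linearising σT⁴ gives d(σT⁴)/dT = 4σT_e³ = 0.8974 W m^-2 per K.
ΔT₀ = ΔF/λ_P = -4.671/0.8974 = -5.20 K.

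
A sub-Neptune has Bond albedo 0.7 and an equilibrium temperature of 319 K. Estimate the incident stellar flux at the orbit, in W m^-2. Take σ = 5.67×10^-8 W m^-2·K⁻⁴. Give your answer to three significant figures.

Invert the energy balance for S: S = 4σT⁴/(1−α).
The emitted flux is σT⁴ = 587.1 W m^-2.
S = 4·587.1/0.3 = 7829 W m^-2.

7830 W m^-2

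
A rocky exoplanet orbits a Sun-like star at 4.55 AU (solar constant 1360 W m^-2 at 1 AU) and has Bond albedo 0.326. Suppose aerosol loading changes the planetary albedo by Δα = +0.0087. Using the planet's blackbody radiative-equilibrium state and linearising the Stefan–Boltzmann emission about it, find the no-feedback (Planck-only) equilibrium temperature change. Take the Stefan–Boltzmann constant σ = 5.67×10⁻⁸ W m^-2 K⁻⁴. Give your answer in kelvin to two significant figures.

-0.38 K

Flux at the orbit: S = 1360/(4.55)² = 65.69 W m^-2.
Unperturbed T_e = [65.69·(1−0.326)/(4σ)]^¼ = 118.2 K.
TOA radiative forcing: ΔF = −S·Δα/4 = −65.69·(+0.0087)/4 = -0.1429 W m^-2.
Planck response: λ_P = 4σT_e³ = 4·5.67×10⁻⁸·(118.2)³ = 0.3746 W m^-2/K.
ΔT₀ = ΔF/λ_P = -0.1429/0.3746 = -0.381 K.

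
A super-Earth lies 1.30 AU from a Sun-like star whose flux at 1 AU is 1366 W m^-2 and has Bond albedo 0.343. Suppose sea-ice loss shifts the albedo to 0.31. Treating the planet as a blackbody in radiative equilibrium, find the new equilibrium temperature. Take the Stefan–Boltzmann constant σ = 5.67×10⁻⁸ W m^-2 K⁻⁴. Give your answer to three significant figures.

223 K

Flux at the orbit: S = 1366/(1.30)² = 808.3 W m^-2.
New equilibrium: T₂ = [(1−0.31)·808.3/(4σ)]^(1/4) = 222.7 K.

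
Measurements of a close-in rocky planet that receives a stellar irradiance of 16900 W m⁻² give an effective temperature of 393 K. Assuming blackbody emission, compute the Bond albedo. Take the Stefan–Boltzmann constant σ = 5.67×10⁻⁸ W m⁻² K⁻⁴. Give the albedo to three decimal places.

Rearranging the radiative balance, α = 1 − 4σT⁴/S.
4σT⁴ = 4·5.67×10⁻⁸·(393)⁴ = 5410 W m⁻².
Hence α = 1 − 5410/16900 = 0.6799.

0.680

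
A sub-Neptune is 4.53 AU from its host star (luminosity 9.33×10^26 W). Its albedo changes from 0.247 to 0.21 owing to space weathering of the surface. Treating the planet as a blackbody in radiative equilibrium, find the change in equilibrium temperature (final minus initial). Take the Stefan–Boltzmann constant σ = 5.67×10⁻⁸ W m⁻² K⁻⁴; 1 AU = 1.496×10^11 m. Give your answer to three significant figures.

Orbital distance: d = 4.53 AU = 6.777×10^11 m.
Spreading L over a sphere of radius d: S = 9.33×10^26/(4π·6.78×10^11²) = 161.7 W m⁻².
Initial: T₁ = [S(1−0.247)/(4σ)]^(1/4) = 152.2 K.
Final:   T₂ = [S(1−0.21)/(4σ)]^(1/4) = 154.0 K.
ΔT = T₂ − T₁ = 1.836 K.

1.84 kelvin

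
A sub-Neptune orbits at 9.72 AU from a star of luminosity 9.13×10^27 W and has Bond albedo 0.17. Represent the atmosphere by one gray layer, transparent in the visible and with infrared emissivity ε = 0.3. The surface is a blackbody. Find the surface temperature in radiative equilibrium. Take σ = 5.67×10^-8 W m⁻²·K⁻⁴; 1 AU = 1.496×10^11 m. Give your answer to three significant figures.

Orbital distance: d = 9.72 AU = 1.454×10^12 m.
Spreading L over a sphere of radius d: S = 9.13×10^27/(4π·1.45×10^12²) = 343.6 W m⁻².
At the top of the atmosphere, σT_e⁴ = S(1−α)/4 = 71.30 W m⁻², giving T_e = 188.3 K.
For a single slab of emissivity ε, T_s⁴ = 2T_e⁴/(2−ε); thus T_s = 188.3·(1.176)^(1/4) = 196.1 K.

196 K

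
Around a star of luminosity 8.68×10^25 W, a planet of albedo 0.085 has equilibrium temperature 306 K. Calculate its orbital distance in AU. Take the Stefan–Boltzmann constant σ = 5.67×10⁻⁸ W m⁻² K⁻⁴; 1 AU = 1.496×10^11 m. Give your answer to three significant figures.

Energy balance gives S = 4σT⁴/(1−α) = 2173 W m⁻².
From L = 4πd²S, d = √(8.68×10^25/(4π·2173)) = 5.638×10^10 m = 0.3769 AU.

0.377 AU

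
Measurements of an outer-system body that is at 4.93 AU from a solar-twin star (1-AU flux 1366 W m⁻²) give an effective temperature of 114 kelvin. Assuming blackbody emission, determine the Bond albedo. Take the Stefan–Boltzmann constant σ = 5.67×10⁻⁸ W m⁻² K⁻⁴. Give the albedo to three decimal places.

0.318

By the inverse-square law, S = 1366/4.93² = 56.20 W m⁻².
Rearranging the radiative balance, α = 1 − 4σT⁴/S.
4σT⁴ = 4·5.67×10⁻⁸·(114)⁴ = 38.31 W m⁻².
1−α = 38.31/56.20 = 0.6816, so α = 0.3184.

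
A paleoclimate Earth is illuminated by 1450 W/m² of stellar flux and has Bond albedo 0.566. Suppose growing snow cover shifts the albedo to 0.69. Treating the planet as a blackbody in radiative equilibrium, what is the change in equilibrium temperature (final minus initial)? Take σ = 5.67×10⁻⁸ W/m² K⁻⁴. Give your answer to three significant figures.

-18.5 kelvin

Initial: T₁ = [S(1−0.566)/(4σ)]^(1/4) = 229.5 K.
After:  T₂ = [1450·0.31/(4σ)]^(1/4) = 211.0 K.
Change: 211.0 − 229.5 = -18.52 K.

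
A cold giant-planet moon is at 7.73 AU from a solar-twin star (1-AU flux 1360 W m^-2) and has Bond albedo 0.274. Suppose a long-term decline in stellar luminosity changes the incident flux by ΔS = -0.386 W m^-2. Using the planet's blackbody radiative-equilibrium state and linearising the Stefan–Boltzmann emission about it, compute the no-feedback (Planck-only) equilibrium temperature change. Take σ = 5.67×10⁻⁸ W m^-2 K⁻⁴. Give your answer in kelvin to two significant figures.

-0.39 K

By the inverse-square law, S = 1360/7.73² = 22.76 W m^-2.
Reference equilibrium: T_e = [S(1−α)/(4σ)]^(1/4) = 92.39 K.
Only a fraction (1−α) is absorbed and it's spread over 4πR², so ΔF = (1−α)ΔS/4 = -0.07006 W m^-2.
Planck response: λ_P = 4σT_e³ = 4·5.67×10⁻⁸·(92.39)³ = 0.1789 W m^-2/K.
ΔT₀ = ΔF/λ_P = -0.07006/0.1789 = -0.392 K.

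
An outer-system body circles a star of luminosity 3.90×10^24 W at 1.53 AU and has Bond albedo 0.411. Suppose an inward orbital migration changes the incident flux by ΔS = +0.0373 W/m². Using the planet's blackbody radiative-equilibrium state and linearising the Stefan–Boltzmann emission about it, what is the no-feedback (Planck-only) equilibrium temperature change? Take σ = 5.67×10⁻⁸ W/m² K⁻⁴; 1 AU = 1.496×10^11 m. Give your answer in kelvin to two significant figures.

Orbital distance: d = 1.53 AU = 2.289×10^11 m.
Spreading L over a sphere of radius d: S = 3.90×10^24/(4π·2.29×10^11²) = 5.924 W/m².
Reference equilibrium: T_e = [S(1−α)/(4σ)]^(1/4) = 62.63 K.
ΔF = Δ[S(1−α)]/4 = (1−0.411)·+0.0373/4 = 0.005492 W/m².
The Planck feedback parameter is 4σT_e³ = 0.05571 W/m²/K.
Hence the no-feedback warming is ΔF/(4σT_e³) = 0.0986 K.

0.099 K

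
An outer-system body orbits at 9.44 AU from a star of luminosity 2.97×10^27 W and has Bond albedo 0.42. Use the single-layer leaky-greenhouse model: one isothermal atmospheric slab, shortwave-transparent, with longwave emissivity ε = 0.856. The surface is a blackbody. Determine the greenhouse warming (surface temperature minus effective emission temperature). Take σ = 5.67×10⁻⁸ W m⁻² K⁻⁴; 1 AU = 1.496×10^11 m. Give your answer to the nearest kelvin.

d = 9.44 × 1.496×10^11 m = 1.412×10^12 m.
S = L/(4πd²) = 118.5 W m⁻².
Effective emission temperature (TOA balance): σT_e⁴ = S(1−α)/4 = 17.18 W m⁻² → T_e = 131.9 K.
For a single slab of emissivity ε, T_s⁴ = 2T_e⁴/(2−ε); thus T_s = 131.9·(1.748)^(1/4) = 151.7 K.
T_s − T_e = 151.7 − 131.9 = 19.77 K.

20 K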